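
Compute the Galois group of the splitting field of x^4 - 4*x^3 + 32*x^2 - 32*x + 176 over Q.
S_4, the symmetric group on 4 letters

The polynomial is an irreducible quartic over Q and its discriminant is 324337664, which is not a perfect square, so the Galois group is not contained in A_4. The resolvent cubic y^3 - 32*y^2 - 576*y + 18688 is irreducible over Q. An irreducible resolvent with non-square discriminant gives S_4.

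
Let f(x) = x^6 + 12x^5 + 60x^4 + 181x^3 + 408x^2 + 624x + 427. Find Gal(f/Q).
6T13: (S_3 x S_3) : C_2

The polynomial f is an irreducible sextic over Q, so G = Gal(f/Q) is one of the 16 transitive subgroups 6T1, ..., 6T16 of S_6. The discriminant of f is -2573642648187, which is not a perfect square, so G is not contained in A_6. The transitive groups of degree 6 not contained in A_6 are: C_6 (6T1, order 6), S_3 (6T2, order 6), D_6 (6T3, order 12), C_3 x S_3 (6T5, order 18), A_4 x C_2 (6T6, order 24), S_4 (6T8, order 24), S_3 x S_3 (6T9, order 36), S_4 x C_2 (6T11, order 48), (S_3 x S_3) : C_2 (6T13, order 72), PGL(2,5) (6T14, order 120), S_6 (6T16, order 720). By Dedekind's theorem, for a prime p not dividing disc(f) the degrees of the irreducible factors of f mod p form the cycle type of an element of G. Factoring f modulo the 26 such primes p <= 127 (skipping 3, 13, 17, 41, 43, which divide the discriminant), each new pattern first appears at: mod 2: f = (x^6 + x^3 + 1), pattern 6; mod 7: f = (x)(x^2 + 3x + 5)(x^3 + 2x^2 + 3), pattern 3+2+1; mod 11: f = (x^2 + 6x + 10)(x^4 + 6x^3 + 3x^2 + 4x + 2), pattern 4+2; mod 31: f = (x + 6)(x + 25)(x^2 + 21x + 22)(x^2 + 22x + 15), pattern 2+2+1+1; mod 61: f = (x)(x + 9)(x + 34)(x + 51)(x^2 + 40x + 23), pattern 2+1+1+1+1; mod 97: f = (x + 9)(x + 64)(x + 75)(x^3 + 58x^2 + 72x + 51), pattern 3+1+1+1; mod 113: f = (x^2 + 12x + 90)(x^2 + 42x + 44)(x^2 + 71x + 108), pattern 2+2+2; mod 127: f = (x^3 + 55x^2 + 124x + 54)(x^3 + 84x^2 + 15x + 62), pattern 3+3. No other pattern occurs in this range, so the set of observed cycle types is {6, 3+2+1, 4+2, 2+2+1+1, 2+1+1+1+1, 3+1+1+1, 2+2+2, 3+3}. The candidates containing elements of all these cycle types are (S_3 x S_3) : C_2 (6T13) of order 72, S_6 (6T16) of order 720; the others are excluded. The observed types are precisely the cycle types that occur in (S_3 x S_3) : C_2 (6T13) (apart from the identity). Each of the other remaining candidates has further cycle types, and by the Chebotarev density theorem the matching factorization patterns would occur for a proportion of primes equal to their share of the group: S_6 (6T16) additionally contains elements of type 5+1, 4+1+1 (234 of its 720 elements, about 32% of primes). None of the 26 primes tested shows any such pattern (for each of these groups the chance of that is below 10^-4), which rules them out. Hence G = (S_3 x S_3) : C_2 (6T13), of order 72.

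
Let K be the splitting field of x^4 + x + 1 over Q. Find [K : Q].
24

The degree of the splitting field over Q equals the order of the Galois group, so first determine the group. The polynomial is an irreducible quartic over Q and its discriminant is 229, which is not a perfect square, so the Galois group is not contained in A_4. The resolvent cubic y^3 - 4*y - 1 is irreducible over Q. An irreducible resolvent with non-square discriminant gives S_4. The Galois group S_4 (4T5) has order 24, so the splitting field has degree 24 over Q.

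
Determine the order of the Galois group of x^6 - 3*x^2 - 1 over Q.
12

The degree of the splitting field over Q equals the order of the Galois group, so first determine the group. The polynomial f is an irreducible sextic over Q, so G = Gal(f/Q) is one of the 16 transitive subgroups 6T1, ..., 6T16 of S_6. The discriminant of f is 419904 = 648^2, a perfect square, so G is contained in A_6. The transitive groups of degree 6 contained in A_6 are: A_4 (6T4, order 12), S_4 (6T7, order 24), (C_3 x C_3) : C_4 (6T10, order 36), PSL(2,5) (6T12, order 60), A_6 (6T15, order 360). By Dedekind's theorem, for a prime p not dividing disc(f) the degrees of the irreducible factors of f mod p form the cycle type of an element of G. Factoring f modulo the 33 such primes p <= 149 (skipping 2, 3, which divide the discriminant), each new pattern first appears at: mod 5: f = (x^3 + x^2 + 3x + 1)(x^3 + 4x^2 + 3x + 4), pattern 3+3; mod 17: f = (x + 2)(x + 15)(x^2 + 7)(x^2 + 14), pattern 2+2+1+1; mod 71: f = (x + 4)(x + 5)(x + 32)(x + 39)(x + 66)(x + 67), pattern 1+1+1+1+1+1. No other pattern occurs in this range, so the set of observed cycle types is {3+3, 2+2+1+1, 1+1+1+1+1+1}. The candidates containing elements of all these cycle types are A_4 (6T4) of order 12, S_4 (6T7) of order 24, (C_3 x C_3) : C_4 (6T10) of order 36, PSL(2,5) (6T12) of order 60, A_6 (6T15) of order 360; the others are excluded. The observed types are precisely the cycle types that occur in A_4 (6T4). Each of the other remaining candidates has further cycle types, and by the Chebotarev density theorem the matching factorization patterns would occur for a proportion of primes equal to their share of the group: S_4 (6T7) additionally contains elements of type 4+2 (6 of its 24 elements, about 25% of primes); (C_3 x C_3) : C_4 (6T10) additionally contains elements of type 4+2, 3+1+1+1 (22 of its 36 elements, about 61% of primes); PSL(2,5) (6T12) additionally contains elements of type 5+1 (24 of its 60 elements, about 40% of primes); A_6 (6T15) additionally contains elements of type 5+1, 4+2, 3+1+1+1 (274 of its 360 elements, about 76% of primes). None of the 33 primes tested shows any such pattern (for each of these groups the chance of that is below 10^-4), which rules them out. Hence G = A_4 (6T4), of order 12. The Galois group A_4 (6T4) has order 12, so the splitting field has degree 12 over Q.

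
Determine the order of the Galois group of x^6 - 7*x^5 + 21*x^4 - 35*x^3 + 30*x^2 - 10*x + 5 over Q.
36

The degree of the splitting field over Q equals the order of the Galois group, so first determine the group. The polynomial f is an irreducible sextic over Q, so G = Gal(f/Q) is one of the 16 transitive subgroups 6T1, ..., 6T16 of S_6. The discriminant of f is 525625 = 725^2, a perfect square, so G is contained in A_6. The transitive groups of degree 6 contained in A_6 are: A_4 (6T4, order 12), S_4 (6T7, order 24), (C_3 x C_3) : C_4 (6T10, order 36), PSL(2,5) (6T12, order 60), A_6 (6T15, order 360). By Dedekind's theorem, for a prime p not dividing disc(f) the degrees of the irreducible factors of f mod p form the cycle type of an element of G. Factoring f modulo the 19 such primes p <= 73 (skipping 5, 29, which divide the discriminant), each new pattern first appears at: mod 2: f = (x^2 + x + 1)(x^4 + x + 1), pattern 4+2; mod 11: f = (x^3 + 2x + 9)(x^3 + 4x^2 + 8x + 3), pattern 3+3; mod 19: f = (x + 6)(x + 7)(x^2 + 5x + 12)(x^2 + 13x + 10), pattern 2+2+1+1; mod 61: f = (x + 18)(x + 25)(x + 32)(x^3 + 40x^2 + 14x + 47), pattern 3+1+1+1. No other pattern occurs in this range, so the set of observed cycle types is {4+2, 3+3, 2+2+1+1, 3+1+1+1}. The candidates containing elements of all these cycle types are (C_3 x C_3) : C_4 (6T10) of order 36, A_6 (6T15) of order 360; the others are excluded. The observed types are precisely the cycle types that occur in (C_3 x C_3) : C_4 (6T10) (apart from the identity). Each of the other remaining candidates has further cycle types, and by the Chebotarev density theorem the matching factorization patterns would occur for a proportion of primes equal to their share of the group: A_6 (6T15) additionally contains elements of type 5+1 (144 of its 360 elements, about 40% of primes). None of the 19 primes tested shows any such pattern (for each of these groups the chance of that is below 10^-4), which rules them out. Hence G = (C_3 x C_3) : C_4 (6T10), of order 36. The Galois group (C_3 x C_3) : C_4 (6T10) has order 36, so the splitting field has degree 36 over Q.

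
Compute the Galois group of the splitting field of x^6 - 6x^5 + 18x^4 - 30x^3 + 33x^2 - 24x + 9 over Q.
The polynomial f is an irreducible sextic over Q, so G = Gal(f/Q) is one of the 16 transitive subgroups 6T1, ..., 6T16 of S_6. The discriminant of f is -16003008, which is not a perfect square, so G is not contained in A_6. The transitive groups of degree 6 not contained in A_6 are: C_6 (6T1, order 6), S_3 (6T2, order 6), D_6 (6T3, order 12), C_3 x S_3 (6T5, order 18), A_4 x C_2 (6T6, order 24), S_4 (6T8, order 24), S_3 x S_3 (6T9, order 36), S_4 x C_2 (6T11, order 48), (S_3 x S_3) : C_2 (6T13, order 72), PGL(2,5) (6T14, order 120), S_6 (6T16, order 720). By Dedekind's theorem, for a prime p not dividing disc(f) the degrees of the irreducible factors of f mod p form the cycle type of an element of G. Factoring f modulo the 21 such primes p <= 89 (skipping 2, 3, 7, which divide the discriminant), each new pattern first appears at: mod 5: f = (x^6 + 4x^5 + 3x^4 + 3x^2 + x + 4), pattern 6; mod 11: f = (x + 1)(x^5 + 4x^4 + 3x^3 + 9), pattern 5+1; mod 13: f = (x + 7)(x + 11)(x^4 + 2x^3 + 9x^2 + 5x + 4), pattern 4+1+1; mod 23: f = (x + 15)(x + 19)(x^2 + 13x + 3)(x^2 + 16x + 8), pattern 2+2+1+1; mod 43: f = (x^3 + 16x^2 + 6x + 18)(x^3 + 21x^2 + 20x + 22), pattern 3+3; mod 61: f = (x^2 + 12x + 46)(x^2 + 16x + 56)(x^2 + 27x + 5), pattern 2+2+2. No other pattern occurs in this range, so the set of observed cycle types is {6, 5+1, 4+1+1, 2+2+1+1, 3+3, 2+2+2}. The candidates containing elements of all these cycle types are PGL(2,5) (6T14) of order 120, S_6 (6T16) of order 720; the others are excluded. The observed types are precisely the cycle types that occur in PGL(2,5) (6T14) (apart from the identity). Each of the other remaining candidates has further cycle types, and by the Chebotarev density theorem the matching factorization patterns would occur for a proportion of primes equal to their share of the group: S_6 (6T16) additionally contains elements of type 4+2, 3+2+1, 3+1+1+1, 2+1+1+1+1 (265 of its 720 elements, about 37% of primes). None of the 21 primes tested shows any such pattern (for each of these groups the chance of that is below 10^-4), which rules them out. Hence G = PGL(2,5) (6T14), of order 120.

PGL(2,5) (order 120)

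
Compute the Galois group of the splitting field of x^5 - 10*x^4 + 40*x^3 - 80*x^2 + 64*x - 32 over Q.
S_5

The polynomial f is an irreducible quintic over Q, so G = Gal(f/Q) is a transitive subgroup of S_5: one of C_5 (5T1, order 5), D_5 (5T2, order 10), F_20 (5T3, order 20), A_5 (5T4, order 60) or S_5 (5T5, order 120). The discriminant of f is 3008364544, which is not a perfect square, so G is not contained in A_5. The transitive groups of degree 5 not contained in A_5 are: F_20 (5T3, order 20), S_5 (5T5, order 120). By Dedekind's theorem, for a prime p not dividing disc(f) the degrees of the irreducible factors of f mod p form the cycle type of an element of G. Factoring f modulo the 3 such primes p <= 7 (skipping 2, which divides the discriminant), each new pattern first appears at: mod 3: f = (x^5 + 2x^4 + x^3 + x^2 + x + 1), pattern 5; mod 7: f = (x^2 + x + 6)(x^3 + 3x^2 + 3x + 4), pattern 3+2. No other pattern occurs in this range, so the set of observed cycle types is {5, 3+2}. Among the candidates above, the only group containing elements of all these cycle types is S_5 (5T5) — F_20 (5T3) lacks at least one of them. Hence G = S_5 (5T5), of order 120.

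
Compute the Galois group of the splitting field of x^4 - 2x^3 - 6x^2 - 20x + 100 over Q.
V_4 (order 4)

The polynomial is an irreducible quartic over Q and its discriminant is 41990400 = 6480^2, a perfect square, so the Galois group is contained in A_4. The resolvent cubic y^3 + 6*y^2 - 360*y - 3200 splits completely over Q, which gives the Klein four-group V_4.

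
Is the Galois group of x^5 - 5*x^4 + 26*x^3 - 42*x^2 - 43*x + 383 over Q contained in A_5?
No

The polynomial is irreducible of degree 5 over Q. Its discriminant is 58639003942912, which is not a perfect square. A Galois group lies in the alternating group exactly when the discriminant is a square in Q, so the Galois group (S_5) is not contained in A_5.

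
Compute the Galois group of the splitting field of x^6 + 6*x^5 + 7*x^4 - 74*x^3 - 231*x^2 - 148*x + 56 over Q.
S_4 x C_2 (order 48)

The polynomial f is an irreducible sextic over Q, so G = Gal(f/Q) is one of the 16 transitive subgroups 6T1, ..., 6T16 of S_6. The discriminant of f is -905333959757824, which is not a perfect square, so G is not contained in A_6. The transitive groups of degree 6 not contained in A_6 are: C_6 (6T1, order 6), S_3 (6T2, order 6), D_6 (6T3, order 12), C_3 x S_3 (6T5, order 18), A_4 x C_2 (6T6, order 24), S_4 (6T8, order 24), S_3 x S_3 (6T9, order 36), S_4 x C_2 (6T11, order 48), (S_3 x S_3) : C_2 (6T13, order 72), PGL(2,5) (6T14, order 120), S_6 (6T16, order 720). By Dedekind's theorem, for a prime p not dividing disc(f) the degrees of the irreducible factors of f mod p form the cycle type of an element of G. Factoring f modulo the 67 such primes p <= 347 (skipping 2, 229, which divide the discriminant), each new pattern first appears at: mod 3: f = (x^6 + x^4 + x^3 + 2x + 2), pattern 6; mod 5: f = (x^3 + 2x^2 + 4x + 2)(x^3 + 4x^2 + 3), pattern 3+3; mod 7: f = (x)(x + 1)(x^4 + 5x^3 + 2x^2 + x + 6), pattern 4+1+1; mod 13: f = (x^2 + 12x + 4)(x^4 + 7x^3 + 10x^2 + 12x + 1), pattern 4+2; mod 23: f = (x^2 + 8)(x^2 + 3x + 3)(x^2 + 3x + 10), pattern 2+2+2; mod 29: f = (x + 8)(x + 26)(x^2 + 13x + 16)(x^2 + 17x + 21), pattern 2+2+1+1; mod 193: f = (x + 38)(x + 48)(x + 83)(x + 100)(x + 146)(x + 170), pattern 1+1+1+1+1+1; mod 347: f = (x + 57)(x + 147)(x + 333)(x + 345)(x^2 + 165x + 279), pattern 2+1+1+1+1. No other pattern occurs in this range, so the set of observed cycle types is {6, 3+3, 4+1+1, 4+2, 2+2+2, 2+2+1+1, 1+1+1+1+1+1, 2+1+1+1+1}. The candidates containing elements of all these cycle types are S_4 x C_2 (6T11) of order 48, S_6 (6T16) of order 720; the others are excluded. The observed types are precisely the cycle types that occur in S_4 x C_2 (6T11). Each of the other remaining candidates has further cycle types, and by the Chebotarev density theorem the matching factorization patterns would occur for a proportion of primes equal to their share of the group: S_6 (6T16) additionally contains elements of type 5+1, 3+2+1, 3+1+1+1 (304 of its 720 elements, about 42% of primes). None of the 67 primes tested shows any such pattern (for each of these groups the chance of that is below 10^-4), which rules them out. Hence G = S_4 x C_2 (6T11), of order 48.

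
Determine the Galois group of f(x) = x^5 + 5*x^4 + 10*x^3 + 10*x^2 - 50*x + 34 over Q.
A_5, the alternating group on 5 letters

The polynomial f is an irreducible quintic over Q, so G = Gal(f/Q) is a transitive subgroup of S_5: one of C_5 (5T1, order 5), D_5 (5T2, order 10), F_20 (5T3, order 20), A_5 (5T4, order 60) or S_5 (5T5, order 120). The discriminant of f is 58564000000 = 242000^2, a perfect square, so G is contained in A_5. The transitive groups of degree 5 contained in A_5 are: C_5 (5T1, order 5), D_5 (5T2, order 10), A_5 (5T4, order 60). By Dedekind's theorem, for a prime p not dividing disc(f) the degrees of the irreducible factors of f mod p form the cycle type of an element of G. Factoring f modulo the 3 such primes p <= 13 (skipping 2, 5, 11, which divide the discriminant), each new pattern first appears at: mod 3: f = (x^5 + 2x^4 + x^3 + x^2 + x + 1), pattern 5; mod 13: f = (x + 7)(x + 9)(x^3 + 2x^2 + 6x + 9), pattern 3+1+1. No other pattern occurs in this range, so the set of observed cycle types is {5, 3+1+1}. Among the candidates above, the only group containing elements of all these cycle types is A_5 (5T4) — each of C_5 (5T1), D_5 (5T2) lacks at least one of them. Hence G = A_5 (5T4), of order 60.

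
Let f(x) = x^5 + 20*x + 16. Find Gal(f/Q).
The polynomial f is an irreducible quintic over Q, so G = Gal(f/Q) is a transitive subgroup of S_5: one of C_5 (5T1, order 5), D_5 (5T2, order 10), F_20 (5T3, order 20), A_5 (5T4, order 60) or S_5 (5T5, order 120). The discriminant of f is 1024000000 = 32000^2, a perfect square, so G is contained in A_5. The transitive groups of degree 5 contained in A_5 are: C_5 (5T1, order 5), D_5 (5T2, order 10), A_5 (5T4, order 60). By Dedekind's theorem, for a prime p not dividing disc(f) the degrees of the irreducible factors of f mod p form the cycle type of an element of G. Factoring f modulo the 2 such primes p <= 7 (skipping 2, 5, which divide the discriminant), each new pattern first appears at: mod 3: f = (x^5 + 2x + 1), pattern 5; mod 7: f = (x + 2)(x + 3)(x^3 + 2x^2 + 5x + 5), pattern 3+1+1. No other pattern occurs in this range, so the set of observed cycle types is {5, 3+1+1}. Among the candidates above, the only group containing elements of all these cycle types is A_5 (5T4) — each of C_5 (5T1), D_5 (5T2) lacks at least one of them. Hence G = A_5 (5T4), of order 60.

A_5 (order 60)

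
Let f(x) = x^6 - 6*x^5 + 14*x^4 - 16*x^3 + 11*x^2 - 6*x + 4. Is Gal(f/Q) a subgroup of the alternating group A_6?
The polynomial is irreducible of degree 6 over Q. Its discriminant is -5120000, which is not a perfect square. A Galois group lies in the alternating group exactly when the discriminant is a square in Q, so the Galois group (S_4) is not contained in A_6.

No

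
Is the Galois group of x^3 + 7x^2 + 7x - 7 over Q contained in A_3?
The polynomial is irreducible of degree 3 over Q. Its discriminant is 3136 = 56^2, a perfect square. A Galois group lies in the alternating group exactly when the discriminant is a square in Q, so the Galois group (C_3) is contained in A_3.

Yes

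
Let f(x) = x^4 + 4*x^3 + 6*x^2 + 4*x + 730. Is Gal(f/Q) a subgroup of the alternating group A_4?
The polynomial is irreducible of degree 4 over Q. Its discriminant is 99179645184 = 314928^2, a perfect square. A Galois group lies in the alternating group exactly when the discriminant is a square in Q, so the Galois group (V_4) is contained in A_4.

Yes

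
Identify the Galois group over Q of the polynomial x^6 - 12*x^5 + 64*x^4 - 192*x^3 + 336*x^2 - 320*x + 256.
S_4 x C_2 (order 48)

The polynomial f is an irreducible sextic over Q, so G = Gal(f/Q) is one of the 16 transitive subgroups 6T1, ..., 6T16 of S_6. The discriminant of f is -1849378557919232, which is not a perfect square, so G is not contained in A_6. The transitive groups of degree 6 not contained in A_6 are: C_6 (6T1, order 6), S_3 (6T2, order 6), D_6 (6T3, order 12), C_3 x S_3 (6T5, order 18), A_4 x C_2 (6T6, order 24), S_4 (6T8, order 24), S_3 x S_3 (6T9, order 36), S_4 x C_2 (6T11, order 48), (S_3 x S_3) : C_2 (6T13, order 72), PGL(2,5) (6T14, order 120), S_6 (6T16, order 720). By Dedekind's theorem, for a prime p not dividing disc(f) the degrees of the irreducible factors of f mod p form the cycle type of an element of G. Factoring f modulo the 29 such primes p <= 127 (skipping 2, 29, which divide the discriminant), each new pattern first appears at: mod 3: f = (x^3 + x^2 + 2)(x^3 + 2x^2 + 2x + 2), pattern 3+3; mod 5: f = (x^6 + 3x^5 + 4x^4 + 3x^3 + x^2 + 1), pattern 6; mod 7: f = (x + 4)(x + 6)(x^4 + 6x^3 + x^2 + 4x + 6), pattern 4+1+1; mod 17: f = (x + 5)(x + 8)(x^2 + 5)(x^2 + 9x + 4), pattern 2+2+1+1; mod 23: f = (x^2 + 16x + 20)(x^2 + 19x + 20)(x^2 + 22x + 8), pattern 2+2+2; mod 67: f = (x^2 + 63x + 60)(x^4 + 59x^3 + 39x^2 + 42x + 40), pattern 4+2; mod 127: f = (x + 5)(x + 45)(x + 78)(x + 118)(x^2 + 123x + 107), pattern 2+1+1+1+1. No other pattern occurs in this range, so the set of observed cycle types is {3+3, 6, 4+1+1, 2+2+1+1, 2+2+2, 4+2, 2+1+1+1+1}. The candidates containing elements of all these cycle types are S_4 x C_2 (6T11) of order 48, S_6 (6T16) of order 720; the others are excluded. The observed types are precisely the cycle types that occur in S_4 x C_2 (6T11) (apart from the identity). Each of the other remaining candidates has further cycle types, and by the Chebotarev density theorem the matching factorization patterns would occur for a proportion of primes equal to their share of the group: S_6 (6T16) additionally contains elements of type 5+1, 3+2+1, 3+1+1+1 (304 of its 720 elements, about 42% of primes). None of the 29 primes tested shows any such pattern (for each of these groups the chance of that is below 10^-4), which rules them out. Hence G = S_4 x C_2 (6T11), of order 48.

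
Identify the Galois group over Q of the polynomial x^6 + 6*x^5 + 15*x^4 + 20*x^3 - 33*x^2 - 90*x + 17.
A_4 x C_2 (order 24)

The polynomial f is an irreducible sextic over Q, so G = Gal(f/Q) is one of the 16 transitive subgroups 6T1, ..., 6T16 of S_6. The discriminant of f is -450868486864896, which is not a perfect square, so G is not contained in A_6. The transitive groups of degree 6 not contained in A_6 are: C_6 (6T1, order 6), S_3 (6T2, order 6), D_6 (6T3, order 12), C_3 x S_3 (6T5, order 18), A_4 x C_2 (6T6, order 24), S_4 (6T8, order 24), S_3 x S_3 (6T9, order 36), S_4 x C_2 (6T11, order 48), (S_3 x S_3) : C_2 (6T13, order 72), PGL(2,5) (6T14, order 120), S_6 (6T16, order 720). By Dedekind's theorem, for a prime p not dividing disc(f) the degrees of the irreducible factors of f mod p form the cycle type of an element of G. Factoring f modulo the 33 such primes p <= 149 (skipping 2, 3, which divide the discriminant), each new pattern first appears at: mod 5: f = (x^3 + 2x^2 + 4x + 2)(x^3 + 4x^2 + 3x + 1), pattern 3+3; mod 7: f = (x^6 + 6x^5 + x^4 + 6x^3 + 2x^2 + x + 3), pattern 6; mod 17: f = (x)(x + 2)(x^2 + 2x + 7)(x^2 + 2x + 13), pattern 2+2+1+1; mod 19: f = (x + 4)(x + 7)(x + 14)(x + 17)(x^2 + 2x + 8), pattern 2+1+1+1+1; mod 71: f = (x^2 + 2x + 30)(x^2 + 2x + 50)(x^2 + 2x + 65), pattern 2+2+2. No other pattern occurs in this range, so the set of observed cycle types is {3+3, 6, 2+2+1+1, 2+1+1+1+1, 2+2+2}. The candidates containing elements of all these cycle types are A_4 x C_2 (6T6) of order 24, S_4 x C_2 (6T11) of order 48, (S_3 x S_3) : C_2 (6T13) of order 72, S_6 (6T16) of order 720; the others are excluded. The observed types are precisely the cycle types that occur in A_4 x C_2 (6T6) (apart from the identity). Each of the other remaining candidates has further cycle types, and by the Chebotarev density theorem the matching factorization patterns would occur for a proportion of primes equal to their share of the group: S_4 x C_2 (6T11) additionally contains elements of type 4+2, 4+1+1 (12 of its 48 elements, about 25% of primes); (S_3 x S_3) : C_2 (6T13) additionally contains elements of type 4+2, 3+2+1, 3+1+1+1 (34 of its 72 elements, about 47% of primes); S_6 (6T16) additionally contains elements of type 5+1, 4+2, 4+1+1, 3+2+1, 3+1+1+1 (484 of its 720 elements, about 67% of primes). None of the 33 primes tested shows any such pattern (for each of these groups the chance of that is below 10^-4), which rules them out. Hence G = A_4 x C_2 (6T6), of order 24.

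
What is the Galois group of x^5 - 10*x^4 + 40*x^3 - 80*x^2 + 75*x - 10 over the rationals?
The polynomial f is an irreducible quintic over Q, so G = Gal(f/Q) is a transitive subgroup of S_5: one of C_5 (5T1, order 5), D_5 (5T2, order 10), F_20 (5T3, order 20), A_5 (5T4, order 60) or S_5 (5T5, order 120). The discriminant of f is 64000000 = 8000^2, a perfect square, so G is contained in A_5. The transitive groups of degree 5 contained in A_5 are: C_5 (5T1, order 5), D_5 (5T2, order 10), A_5 (5T4, order 60). By Dedekind's theorem, for a prime p not dividing disc(f) the degrees of the irreducible factors of f mod p form the cycle type of an element of G. Factoring f modulo the 23 such primes p <= 97 (skipping 2, 5, which divide the discriminant), each new pattern first appears at: mod 3: f = (x + 1)(x^2 + 1)(x^2 + x + 2), pattern 2+2+1; mod 7: f = (x^5 + 4x^4 + 5x^3 + 4x^2 + 5x + 4), pattern 5. No other pattern occurs in this range, so the set of observed cycle types is {2+2+1, 5}. The candidates containing elements of all these cycle types are D_5 (5T2) of order 10, A_5 (5T4) of order 60; the others are excluded. The observed types are precisely the cycle types that occur in D_5 (5T2) (apart from the identity). Each of the other remaining candidates has further cycle types, and by the Chebotarev density theorem the matching factorization patterns would occur for a proportion of primes equal to their share of the group: A_5 (5T4) additionally contains elements of type 3+1+1 (20 of its 60 elements, about 33% of primes). None of the 23 primes tested shows any such pattern (for each of these groups the chance of that is below 10^-4), which rules them out. Hence G = D_5 (5T2), of order 10.

D_5 (also written D5)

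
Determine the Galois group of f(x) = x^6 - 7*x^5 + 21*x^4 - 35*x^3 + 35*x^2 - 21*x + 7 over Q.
C_6, the cyclic group of order 6

The polynomial f is an irreducible sextic over Q, so G = Gal(f/Q) is one of the 16 transitive subgroups 6T1, ..., 6T16 of S_6. The discriminant of f is -16807, which is not a perfect square, so G is not contained in A_6. The transitive groups of degree 6 not contained in A_6 are: C_6 (6T1, order 6), S_3 (6T2, order 6), D_6 (6T3, order 12), C_3 x S_3 (6T5, order 18), A_4 x C_2 (6T6, order 24), S_4 (6T8, order 24), S_3 x S_3 (6T9, order 36), S_4 x C_2 (6T11, order 48), (S_3 x S_3) : C_2 (6T13, order 72), PGL(2,5) (6T14, order 120), S_6 (6T16, order 720). By Dedekind's theorem, for a prime p not dividing disc(f) the degrees of the irreducible factors of f mod p form the cycle type of an element of G. Factoring f modulo the 37 such primes p <= 163 (skipping 7, which divides the discriminant), each new pattern first appears at: mod 2: f = (x^3 + x + 1)(x^3 + x^2 + 1), pattern 3+3; mod 3: f = (x^6 + 2x^5 + x^3 + 2x^2 + 1), pattern 6; mod 13: f = (x^2 + 5x + 8)(x^2 + 6x + 7)(x^2 + 8x + 5), pattern 2+2+2; mod 29: f = (x + 6)(x + 15)(x + 19)(x + 22)(x + 23)(x + 24), pattern 1+1+1+1+1+1. No other pattern occurs in this range, so the set of observed cycle types is {3+3, 6, 2+2+2, 1+1+1+1+1+1}. The candidates containing elements of all these cycle types are C_6 (6T1) of order 6, D_6 (6T3) of order 12, C_3 x S_3 (6T5) of order 18, A_4 x C_2 (6T6) of order 24, S_3 x S_3 (6T9) of order 36, S_4 x C_2 (6T11) of order 48, (S_3 x S_3) : C_2 (6T13) of order 72, PGL(2,5) (6T14) of order 120, S_6 (6T16) of order 720; the others are excluded. The observed types are precisely the cycle types that occur in C_6 (6T1). Each of the other remaining candidates has further cycle types, and by the Chebotarev density theorem the matching factorization patterns would occur for a proportion of primes equal to their share of the group: D_6 (6T3) additionally contains elements of type 2+2+1+1 (3 of its 12 elements, about 25% of primes); C_3 x S_3 (6T5) additionally contains elements of type 3+1+1+1 (4 of its 18 elements, about 22% of primes); A_4 x C_2 (6T6) additionally contains elements of type 2+2+1+1, 2+1+1+1+1 (6 of its 24 elements, about 25% of primes); S_3 x S_3 (6T9) additionally contains elements of type 3+1+1+1, 2+2+1+1 (13 of its 36 elements, about 36% of primes); S_4 x C_2 (6T11) additionally contains elements of type 4+2, 4+1+1, 2+2+1+1, 2+1+1+1+1 (24 of its 48 elements, about 50% of primes); (S_3 x S_3) : C_2 (6T13) additionally contains elements of type 4+2, 3+2+1, 3+1+1+1, 2+2+1+1, 2+1+1+1+1 (49 of its 72 elements, about 68% of primes); PGL(2,5) (6T14) additionally contains elements of type 5+1, 4+1+1, 2+2+1+1 (69 of its 120 elements, about 58% of primes); S_6 (6T16) additionally contains elements of type 5+1, 4+2, 4+1+1, 3+2+1, 3+1+1+1, 2+2+1+1, 2+1+1+1+1 (544 of its 720 elements, about 76% of primes). None of the 37 primes tested shows any such pattern (for each of these groups the chance of that is below 10^-4), which rules them out. Hence G = C_6 (6T1), of order 6.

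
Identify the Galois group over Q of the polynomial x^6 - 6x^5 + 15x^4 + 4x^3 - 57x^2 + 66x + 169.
C_3 x S_3 (also written G18)

The polynomial f is an irreducible sextic over Q, so G = Gal(f/Q) is one of the 16 transitive subgroups 6T1, ..., 6T16 of S_6. The discriminant of f is -190210142896128, which is not a perfect square, so G is not contained in A_6. The transitive groups of degree 6 not contained in A_6 are: C_6 (6T1, order 6), S_3 (6T2, order 6), D_6 (6T3, order 12), C_3 x S_3 (6T5, order 18), A_4 x C_2 (6T6, order 24), S_4 (6T8, order 24), S_3 x S_3 (6T9, order 36), S_4 x C_2 (6T11, order 48), (S_3 x S_3) : C_2 (6T13, order 72), PGL(2,5) (6T14, order 120), S_6 (6T16, order 720). By Dedekind's theorem, for a prime p not dividing disc(f) the degrees of the irreducible factors of f mod p form the cycle type of an element of G. Factoring f modulo the 33 such primes p <= 149 (skipping 2, 3, which divide the discriminant), each new pattern first appears at: mod 5: f = (x^6 + 4x^5 + 4x^3 + 3x^2 + x + 4), pattern 6; mod 7: f = (x + 2)(x + 4)(x + 5)(x^3 + 4x^2 + 3x + 3), pattern 3+1+1+1; mod 17: f = (x^2 + 7x + 3)(x^2 + 8x + 2)(x^2 + 13x + 14), pattern 2+2+2; mod 19: f = (x^3 + 16x^2 + 3x + 8)(x^3 + 16x^2 + 3x + 14), pattern 3+3; mod 73: f = (x + 10)(x + 12)(x + 14)(x + 28)(x + 30)(x + 46), pattern 1+1+1+1+1+1. No other pattern occurs in this range, so the set of observed cycle types is {6, 3+1+1+1, 2+2+2, 3+3, 1+1+1+1+1+1}. The candidates containing elements of all these cycle types are C_3 x S_3 (6T5) of order 18, S_3 x S_3 (6T9) of order 36, (S_3 x S_3) : C_2 (6T13) of order 72, S_6 (6T16) of order 720; the others are excluded. The observed types are precisely the cycle types that occur in C_3 x S_3 (6T5). Each of the other remaining candidates has further cycle types, and by the Chebotarev density theorem the matching factorization patterns would occur for a proportion of primes equal to their share of the group: S_3 x S_3 (6T9) additionally contains elements of type 2+2+1+1 (9 of its 36 elements, about 25% of primes); (S_3 x S_3) : C_2 (6T13) additionally contains elements of type 4+2, 3+2+1, 2+2+1+1, 2+1+1+1+1 (45 of its 72 elements, about 62% of primes); S_6 (6T16) additionally contains elements of type 5+1, 4+2, 4+1+1, 3+2+1, 2+2+1+1, 2+1+1+1+1 (504 of its 720 elements, about 70% of primes). None of the 33 primes tested shows any such pattern (for each of these groups the chance of that is below 10^-4), which rules them out. Hence G = C_3 x S_3 (6T5), of order 18.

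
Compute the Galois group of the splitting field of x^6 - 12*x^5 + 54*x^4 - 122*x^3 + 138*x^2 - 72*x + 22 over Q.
S_3 x S_3 (also written G36-)

The polynomial f is an irreducible sextic over Q, so G = Gal(f/Q) is one of the 16 transitive subgroups 6T1, ..., 6T16 of S_6. The discriminant of f is 297538935552, which is not a perfect square, so G is not contained in A_6. The transitive groups of degree 6 not contained in A_6 are: C_6 (6T1, order 6), S_3 (6T2, order 6), D_6 (6T3, order 12), C_3 x S_3 (6T5, order 18), A_4 x C_2 (6T6, order 24), S_4 (6T8, order 24), S_3 x S_3 (6T9, order 36), S_4 x C_2 (6T11, order 48), (S_3 x S_3) : C_2 (6T13, order 72), PGL(2,5) (6T14, order 120), S_6 (6T16, order 720). By Dedekind's theorem, for a prime p not dividing disc(f) the degrees of the irreducible factors of f mod p form the cycle type of an element of G. Factoring f modulo the 23 such primes p <= 97 (skipping 2, 3, which divide the discriminant), each new pattern first appears at: mod 5: f = (x^6 + 3x^5 + 4x^4 + 3x^3 + 3x^2 + 3x + 2), pattern 6; mod 11: f = (x)(x + 3)(x^2 + 2x + 10)(x^2 + 5x + 2), pattern 2+2+1+1; mod 13: f = (x + 4)(x + 7)(x + 9)(x^3 + 7x^2 + 8x + 7), pattern 3+1+1+1; mod 31: f = (x^2 + 8x + 13)(x^2 + 19x + 25)(x^2 + 23x + 18), pattern 2+2+2; mod 97: f = (x^3 + 91x^2 + 39x + 60)(x^3 + 91x^2 + 76x + 23), pattern 3+3. No other pattern occurs in this range, so the set of observed cycle types is {6, 2+2+1+1, 3+1+1+1, 2+2+2, 3+3}. The candidates containing elements of all these cycle types are S_3 x S_3 (6T9) of order 36, (S_3 x S_3) : C_2 (6T13) of order 72, S_6 (6T16) of order 720; the others are excluded. The observed types are precisely the cycle types that occur in S_3 x S_3 (6T9) (apart from the identity). Each of the other remaining candidates has further cycle types, and by the Chebotarev density theorem the matching factorization patterns would occur for a proportion of primes equal to their share of the group: (S_3 x S_3) : C_2 (6T13) additionally contains elements of type 4+2, 3+2+1, 2+1+1+1+1 (36 of its 72 elements, about 50% of primes); S_6 (6T16) additionally contains elements of type 5+1, 4+2, 4+1+1, 3+2+1, 2+1+1+1+1 (459 of its 720 elements, about 64% of primes). None of the 23 primes tested shows any such pattern (for each of these groups the chance of that is below 10^-4), which rules them out. Hence G = S_3 x S_3 (6T9), of order 36.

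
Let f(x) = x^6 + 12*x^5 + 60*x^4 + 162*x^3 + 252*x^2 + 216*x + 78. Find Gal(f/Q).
The polynomial f is an irreducible sextic over Q, so G = Gal(f/Q) is one of the 16 transitive subgroups 6T1, ..., 6T16 of S_6. The discriminant of f is 5038848, which is not a perfect square, so G is not contained in A_6. The transitive groups of degree 6 not contained in A_6 are: C_6 (6T1, order 6), S_3 (6T2, order 6), D_6 (6T3, order 12), C_3 x S_3 (6T5, order 18), A_4 x C_2 (6T6, order 24), S_4 (6T8, order 24), S_3 x S_3 (6T9, order 36), S_4 x C_2 (6T11, order 48), (S_3 x S_3) : C_2 (6T13, order 72), PGL(2,5) (6T14, order 120), S_6 (6T16, order 720). By Dedekind's theorem, for a prime p not dividing disc(f) the degrees of the irreducible factors of f mod p form the cycle type of an element of G. Factoring f modulo the 23 such primes p <= 97 (skipping 2, 3, which divide the discriminant), each new pattern first appears at: mod 5: f = (x^6 + 2x^5 + 2x^3 + 2x^2 + x + 3), pattern 6; mod 11: f = (x + 8)(x + 10)(x^2 + 7x + 8)(x^2 + 9x + 6), pattern 2+2+1+1; mod 13: f = (x)(x + 9)(x + 10)(x^3 + 6x^2 + 12x + 5), pattern 3+1+1+1; mod 31: f = (x^2 + 21x + 3)(x^2 + 26x + 28)(x^2 + 27x + 12), pattern 2+2+2; mod 97: f = (x^3 + 6x^2 + 12x + 19)(x^3 + 6x^2 + 12x + 96), pattern 3+3. No other pattern occurs in this range, so the set of observed cycle types is {6, 2+2+1+1, 3+1+1+1, 2+2+2, 3+3}. The candidates containing elements of all these cycle types are S_3 x S_3 (6T9) of order 36, (S_3 x S_3) : C_2 (6T13) of order 72, S_6 (6T16) of order 720; the others are excluded. The observed types are precisely the cycle types that occur in S_3 x S_3 (6T9) (apart from the identity). Each of the other remaining candidates has further cycle types, and by the Chebotarev density theorem the matching factorization patterns would occur for a proportion of primes equal to their share of the group: (S_3 x S_3) : C_2 (6T13) additionally contains elements of type 4+2, 3+2+1, 2+1+1+1+1 (36 of its 72 elements, about 50% of primes); S_6 (6T16) additionally contains elements of type 5+1, 4+2, 4+1+1, 3+2+1, 2+1+1+1+1 (459 of its 720 elements, about 64% of primes). None of the 23 primes tested shows any such pattern (for each of these groups the chance of that is below 10^-4), which rules them out. Hence G = S_3 x S_3 (6T9), of order 36.

6T9: S_3 x S_3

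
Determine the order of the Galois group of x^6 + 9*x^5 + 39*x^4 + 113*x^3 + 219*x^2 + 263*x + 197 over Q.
The degree of the splitting field over Q equals the order of the Galois group, so first determine the group. The polynomial f is an irreducible sextic over Q, so G = Gal(f/Q) is one of the 16 transitive subgroups 6T1, ..., 6T16 of S_6. The discriminant of f is -1662931790863, which is not a perfect square, so G is not contained in A_6. The transitive groups of degree 6 not contained in A_6 are: C_6 (6T1, order 6), S_3 (6T2, order 6), D_6 (6T3, order 12), C_3 x S_3 (6T5, order 18), A_4 x C_2 (6T6, order 24), S_4 (6T8, order 24), S_3 x S_3 (6T9, order 36), S_4 x C_2 (6T11, order 48), (S_3 x S_3) : C_2 (6T13, order 72), PGL(2,5) (6T14, order 120), S_6 (6T16, order 720). By Dedekind's theorem, for a prime p not dividing disc(f) the degrees of the irreducible factors of f mod p form the cycle type of an element of G. Factoring f modulo the 37 such primes p <= 167 (skipping 7, 29, which divide the discriminant), each new pattern first appears at: mod 2: f = (x^3 + x + 1)(x^3 + x^2 + 1), pattern 3+3; mod 3: f = (x^6 + 2x^3 + 2x + 2), pattern 6; mod 13: f = (x^2 + 8)(x^2 + 4x + 10)(x^2 + 5x + 1), pattern 2+2+2; mod 43: f = (x + 2)(x + 5)(x + 9)(x + 12)(x + 27)(x + 40), pattern 1+1+1+1+1+1. No other pattern occurs in this range, so the set of observed cycle types is {3+3, 6, 2+2+2, 1+1+1+1+1+1}. The candidates containing elements of all these cycle types are C_6 (6T1) of order 6, D_6 (6T3) of order 12, C_3 x S_3 (6T5) of order 18, A_4 x C_2 (6T6) of order 24, S_3 x S_3 (6T9) of order 36, S_4 x C_2 (6T11) of order 48, (S_3 x S_3) : C_2 (6T13) of order 72, PGL(2,5) (6T14) of order 120, S_6 (6T16) of order 720; the others are excluded. The observed types are precisely the cycle types that occur in C_6 (6T1). Each of the other remaining candidates has further cycle types, and by the Chebotarev density theorem the matching factorization patterns would occur for a proportion of primes equal to their share of the group: D_6 (6T3) additionally contains elements of type 2+2+1+1 (3 of its 12 elements, about 25% of primes); C_3 x S_3 (6T5) additionally contains elements of type 3+1+1+1 (4 of its 18 elements, about 22% of primes); A_4 x C_2 (6T6) additionally contains elements of type 2+2+1+1, 2+1+1+1+1 (6 of its 24 elements, about 25% of primes); S_3 x S_3 (6T9) additionally contains elements of type 3+1+1+1, 2+2+1+1 (13 of its 36 elements, about 36% of primes); S_4 x C_2 (6T11) additionally contains elements of type 4+2, 4+1+1, 2+2+1+1, 2+1+1+1+1 (24 of its 48 elements, about 50% of primes); (S_3 x S_3) : C_2 (6T13) additionally contains elements of type 4+2, 3+2+1, 3+1+1+1, 2+2+1+1, 2+1+1+1+1 (49 of its 72 elements, about 68% of primes); PGL(2,5) (6T14) additionally contains elements of type 5+1, 4+1+1, 2+2+1+1 (69 of its 120 elements, about 58% of primes); S_6 (6T16) additionally contains elements of type 5+1, 4+2, 4+1+1, 3+2+1, 3+1+1+1, 2+2+1+1, 2+1+1+1+1 (544 of its 720 elements, about 76% of primes). None of the 37 primes tested shows any such pattern (for each of these groups the chance of that is below 10^-4), which rules them out. Hence G = C_6 (6T1), of order 6. The Galois group C_6 (6T1) has order 6, so the splitting field has degree 6 over Q.

6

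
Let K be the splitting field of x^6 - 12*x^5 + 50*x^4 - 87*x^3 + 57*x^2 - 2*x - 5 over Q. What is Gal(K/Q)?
The polynomial f is an irreducible sextic over Q, so G = Gal(f/Q) is one of the 16 transitive subgroups 6T1, ..., 6T16 of S_6. The discriminant of f is 30991489 = 5567^2, a perfect square, so G is contained in A_6. The transitive groups of degree 6 contained in A_6 are: A_4 (6T4, order 12), S_4 (6T7, order 24), (C_3 x C_3) : C_4 (6T10, order 36), PSL(2,5) (6T12, order 60), A_6 (6T15, order 360). By Dedekind's theorem, for a prime p not dividing disc(f) the degrees of the irreducible factors of f mod p form the cycle type of an element of G. Factoring f modulo the 21 such primes p <= 79 (skipping 19, which divides the discriminant), each new pattern first appears at: mod 2: f = (x + 1)(x^5 + x^4 + x^3 + x + 1), pattern 5+1; mod 7: f = (x^3 + 3x^2 + x + 1)(x^3 + 6x^2 + 3x + 2), pattern 3+3; mod 61: f = (x + 35)(x + 57)(x^2 + 7x + 30)(x^2 + 11x + 13), pattern 2+2+1+1. No other pattern occurs in this range, so the set of observed cycle types is {5+1, 3+3, 2+2+1+1}. The candidates containing elements of all these cycle types are PSL(2,5) (6T12) of order 60, A_6 (6T15) of order 360; the others are excluded. The observed types are precisely the cycle types that occur in PSL(2,5) (6T12) (apart from the identity). Each of the other remaining candidates has further cycle types, and by the Chebotarev density theorem the matching factorization patterns would occur for a proportion of primes equal to their share of the group: A_6 (6T15) additionally contains elements of type 4+2, 3+1+1+1 (130 of its 360 elements, about 36% of primes). None of the 21 primes tested shows any such pattern (for each of these groups the chance of that is below 10^-4), which rules them out. Hence G = PSL(2,5) (6T12), of order 60.

6T12: PSL(2,5)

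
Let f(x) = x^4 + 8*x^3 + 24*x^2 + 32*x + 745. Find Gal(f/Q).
The polynomial is an irreducible quartic over Q and its discriminant is 99179645184 = 314928^2, a perfect square, so the Galois group is contained in A_4. The resolvent cubic y^3 - 24*y^2 - 2724*y + 22816 splits completely over Q, which gives the Klein four-group V_4.

V_4 (also written V4)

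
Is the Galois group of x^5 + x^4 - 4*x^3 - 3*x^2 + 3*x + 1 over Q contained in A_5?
The polynomial is irreducible of degree 5 over Q. Its discriminant is 14641 = 121^2, a perfect square. A Galois group lies in the alternating group exactly when the discriminant is a square in Q, so the Galois group (C_5) is contained in A_5.

Yes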